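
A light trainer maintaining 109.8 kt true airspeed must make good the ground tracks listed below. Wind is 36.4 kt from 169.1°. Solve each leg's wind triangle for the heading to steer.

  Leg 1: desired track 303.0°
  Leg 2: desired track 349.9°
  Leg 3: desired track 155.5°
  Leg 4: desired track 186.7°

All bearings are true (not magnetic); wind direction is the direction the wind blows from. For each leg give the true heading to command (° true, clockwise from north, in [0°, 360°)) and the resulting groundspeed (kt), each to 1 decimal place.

Leg 1: heading=289.2°, groundspeed=131.9 kt
Leg 2: heading=350.2°, groundspeed=146.2 kt
Leg 3: heading=160.0°, groundspeed=74.1 kt
Leg 4: heading=180.9°, groundspeed=74.6 kt

Leg 1: desired track 303.0°; wind correction -13.8° → command heading 289.2°, groundspeed 131.9 kt
Leg 2: desired track 349.9°; wind correction +0.3° → command heading 350.2°, groundspeed 146.2 kt
Leg 3: desired track 155.5°; wind correction +4.5° → command heading 160.0°, groundspeed 74.1 kt
Leg 4: desired track 186.7°; wind correction -5.8° → command heading 180.9°, groundspeed 74.6 kt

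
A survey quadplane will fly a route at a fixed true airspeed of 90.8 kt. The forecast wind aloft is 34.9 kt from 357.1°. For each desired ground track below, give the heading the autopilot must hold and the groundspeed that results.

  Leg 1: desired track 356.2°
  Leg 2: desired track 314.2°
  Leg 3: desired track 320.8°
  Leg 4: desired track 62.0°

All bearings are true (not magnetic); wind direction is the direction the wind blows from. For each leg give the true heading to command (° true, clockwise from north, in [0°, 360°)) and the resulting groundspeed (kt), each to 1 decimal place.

Leg 1: heading=356.5°, groundspeed=55.9 kt
Leg 2: heading=329.4°, groundspeed=62.1 kt
Leg 3: heading=334.0°, groundspeed=60.3 kt
Leg 4: heading=41.6°, groundspeed=70.3 kt

Leg 1: desired track 356.2°; wind correction +0.3° → command heading 356.5°, groundspeed 55.9 kt
Leg 2: desired track 314.2°; wind correction +15.2° → command heading 329.4°, groundspeed 62.1 kt
Leg 3: desired track 320.8°; wind correction +13.2° → command heading 334.0°, groundspeed 60.3 kt
Leg 4: desired track 62.0°; wind correction -20.4° → command heading 41.6°, groundspeed 70.3 kt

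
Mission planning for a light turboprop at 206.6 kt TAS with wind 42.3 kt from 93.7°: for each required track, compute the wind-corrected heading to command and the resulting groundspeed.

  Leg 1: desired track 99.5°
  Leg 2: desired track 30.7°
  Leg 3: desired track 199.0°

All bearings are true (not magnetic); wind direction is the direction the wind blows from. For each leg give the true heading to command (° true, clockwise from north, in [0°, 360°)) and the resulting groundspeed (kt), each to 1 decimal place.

Leg 1: heading=98.3°, groundspeed=164.5 kt
Leg 2: heading=41.2°, groundspeed=183.9 kt
Leg 3: heading=187.6°, groundspeed=213.7 kt

Leg 1: desired track 99.5°; wind correction -1.2° → command heading 98.3°, groundspeed 164.5 kt
Leg 2: desired track 30.7°; wind correction +10.5° → command heading 41.2°, groundspeed 183.9 kt
Leg 3: desired track 199.0°; wind correction -11.4° → command heading 187.6°, groundspeed 213.7 kt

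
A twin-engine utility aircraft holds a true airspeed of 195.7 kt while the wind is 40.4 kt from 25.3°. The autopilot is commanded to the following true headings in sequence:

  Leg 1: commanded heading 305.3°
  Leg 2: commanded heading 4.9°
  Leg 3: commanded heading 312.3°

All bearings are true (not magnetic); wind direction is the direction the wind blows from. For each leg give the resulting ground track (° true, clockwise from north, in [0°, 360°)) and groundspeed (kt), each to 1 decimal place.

Leg 1: heading 305.3°; drift -11.9° → track 293.4°, groundspeed 192.8 kt
Leg 2: heading 4.9°; drift -5.1° → track 359.8°, groundspeed 158.5 kt
Leg 3: heading 312.3°; drift -11.9° → track 300.4°, groundspeed 187.9 kt

Leg 1: track=293.4°, groundspeed=192.8 kt
Leg 2: track=359.8°, groundspeed=158.5 kt
Leg 3: track=300.4°, groundspeed=187.9 kt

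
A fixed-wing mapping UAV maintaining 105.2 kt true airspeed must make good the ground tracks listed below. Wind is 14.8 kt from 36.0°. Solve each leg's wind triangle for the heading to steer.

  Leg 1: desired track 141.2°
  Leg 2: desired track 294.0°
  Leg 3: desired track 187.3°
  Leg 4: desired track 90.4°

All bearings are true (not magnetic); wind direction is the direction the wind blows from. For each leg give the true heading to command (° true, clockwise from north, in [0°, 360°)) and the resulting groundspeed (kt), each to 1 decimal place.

Leg 1: heading=133.4°, groundspeed=108.1 kt
Leg 2: heading=301.9°, groundspeed=107.3 kt
Leg 3: heading=183.4°, groundspeed=117.9 kt
Leg 4: heading=83.8°, groundspeed=95.9 kt

Leg 1: desired track 141.2°; wind correction -7.8° → command heading 133.4°, groundspeed 108.1 kt
Leg 2: desired track 294.0°; wind correction +7.9° → command heading 301.9°, groundspeed 107.3 kt
Leg 3: desired track 187.3°; wind correction -3.9° → command heading 183.4°, groundspeed 117.9 kt
Leg 4: desired track 90.4°; wind correction -6.6° → command heading 83.8°, groundspeed 95.9 kt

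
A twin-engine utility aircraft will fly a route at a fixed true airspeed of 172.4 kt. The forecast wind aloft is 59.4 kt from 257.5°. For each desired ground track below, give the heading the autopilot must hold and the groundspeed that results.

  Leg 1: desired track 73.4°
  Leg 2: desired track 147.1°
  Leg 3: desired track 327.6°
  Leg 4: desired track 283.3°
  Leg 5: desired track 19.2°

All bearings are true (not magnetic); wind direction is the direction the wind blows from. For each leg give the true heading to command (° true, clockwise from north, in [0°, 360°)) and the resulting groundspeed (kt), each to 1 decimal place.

Leg 1: desired track 73.4°; wind correction -1.4° → command heading 72.0°, groundspeed 231.6 kt
Leg 2: desired track 147.1°; wind correction +18.8° → command heading 165.9°, groundspeed 183.9 kt
Leg 3: desired track 327.6°; wind correction -18.9° → command heading 308.7°, groundspeed 142.9 kt
Leg 4: desired track 283.3°; wind correction -8.6° → command heading 274.7°, groundspeed 117.0 kt
Leg 5: desired track 19.2°; wind correction -17.0° → command heading 2.2°, groundspeed 196.0 kt

Leg 1: heading=72.0°, groundspeed=231.6 kt
Leg 2: heading=165.9°, groundspeed=183.9 kt
Leg 3: heading=308.7°, groundspeed=142.9 kt
Leg 4: heading=274.7°, groundspeed=117.0 kt
Leg 5: heading=2.2°, groundspeed=196.0 kt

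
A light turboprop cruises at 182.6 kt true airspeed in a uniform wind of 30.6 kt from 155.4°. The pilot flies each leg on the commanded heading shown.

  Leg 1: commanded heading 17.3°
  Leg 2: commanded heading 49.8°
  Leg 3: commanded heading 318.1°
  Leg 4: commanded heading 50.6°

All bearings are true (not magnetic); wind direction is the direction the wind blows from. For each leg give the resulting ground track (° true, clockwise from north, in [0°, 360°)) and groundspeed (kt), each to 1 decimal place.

Leg 1: track=11.6°, groundspeed=206.4 kt
Leg 2: track=41.0°, groundspeed=193.1 kt
Leg 3: track=320.6°, groundspeed=212.0 kt
Leg 4: track=41.8°, groundspeed=192.7 kt

Leg 1: heading 17.3°; drift -5.7° → track 11.6°, groundspeed 206.4 kt
Leg 2: heading 49.8°; drift -8.8° → track 41.0°, groundspeed 193.1 kt
Leg 3: heading 318.1°; drift +2.5° → track 320.6°, groundspeed 212.0 kt
Leg 4: heading 50.6°; drift -8.8° → track 41.8°, groundspeed 192.7 kt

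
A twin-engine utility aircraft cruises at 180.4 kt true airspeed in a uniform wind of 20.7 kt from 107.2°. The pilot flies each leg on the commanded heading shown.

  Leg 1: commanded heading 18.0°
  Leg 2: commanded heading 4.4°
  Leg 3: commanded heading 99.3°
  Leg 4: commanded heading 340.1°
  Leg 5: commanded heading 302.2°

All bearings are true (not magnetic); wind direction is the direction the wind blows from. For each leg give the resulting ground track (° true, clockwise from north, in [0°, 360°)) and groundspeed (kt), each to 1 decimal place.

Leg 1: heading 18.0°; drift -6.6° → track 11.4°, groundspeed 181.3 kt
Leg 2: heading 4.4°; drift -6.2° → track 358.2°, groundspeed 186.1 kt
Leg 3: heading 99.3°; drift -1.0° → track 98.3°, groundspeed 159.9 kt
Leg 4: heading 340.1°; drift -4.9° → track 335.2°, groundspeed 193.6 kt
Leg 5: heading 302.2°; drift -1.5° → track 300.7°, groundspeed 200.5 kt

Leg 1: track=11.4°, groundspeed=181.3 kt
Leg 2: track=358.2°, groundspeed=186.1 kt
Leg 3: track=98.3°, groundspeed=159.9 kt
Leg 4: track=335.2°, groundspeed=193.6 kt
Leg 5: track=300.7°, groundspeed=200.5 kt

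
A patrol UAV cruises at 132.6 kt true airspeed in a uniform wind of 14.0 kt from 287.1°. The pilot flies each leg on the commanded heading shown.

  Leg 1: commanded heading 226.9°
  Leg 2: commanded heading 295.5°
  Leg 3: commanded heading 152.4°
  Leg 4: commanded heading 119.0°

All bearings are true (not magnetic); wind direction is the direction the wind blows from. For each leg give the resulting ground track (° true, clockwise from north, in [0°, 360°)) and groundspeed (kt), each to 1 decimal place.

Leg 1: heading 226.9°; drift -5.5° → track 221.4°, groundspeed 126.2 kt
Leg 2: heading 295.5°; drift +1.0° → track 296.5°, groundspeed 118.8 kt
Leg 3: heading 152.4°; drift -4.0° → track 148.4°, groundspeed 142.8 kt
Leg 4: heading 119.0°; drift -1.1° → track 117.9°, groundspeed 146.3 kt

Leg 1: track=221.4°, groundspeed=126.2 kt
Leg 2: track=296.5°, groundspeed=118.8 kt
Leg 3: track=148.4°, groundspeed=142.8 kt
Leg 4: track=117.9°, groundspeed=146.3 kt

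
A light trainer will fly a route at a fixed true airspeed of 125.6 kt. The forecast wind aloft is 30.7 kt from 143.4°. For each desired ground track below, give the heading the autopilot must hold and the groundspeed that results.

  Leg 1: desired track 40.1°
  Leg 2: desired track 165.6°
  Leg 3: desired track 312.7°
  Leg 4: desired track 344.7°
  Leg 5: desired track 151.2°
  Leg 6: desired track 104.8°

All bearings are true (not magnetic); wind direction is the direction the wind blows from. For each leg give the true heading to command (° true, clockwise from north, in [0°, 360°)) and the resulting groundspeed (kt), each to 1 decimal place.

Leg 1: desired track 40.1°; wind correction +13.8° → command heading 53.9°, groundspeed 129.1 kt
Leg 2: desired track 165.6°; wind correction -5.3° → command heading 160.3°, groundspeed 96.6 kt
Leg 3: desired track 312.7°; wind correction -2.6° → command heading 310.1°, groundspeed 155.6 kt
Leg 4: desired track 344.7°; wind correction +5.1° → command heading 349.8°, groundspeed 153.7 kt
Leg 5: desired track 151.2°; wind correction -1.9° → command heading 149.3°, groundspeed 95.1 kt
Leg 6: desired track 104.8°; wind correction +8.8° → command heading 113.6°, groundspeed 100.1 kt

Leg 1: heading=53.9°, groundspeed=129.1 kt
Leg 2: heading=160.3°, groundspeed=96.6 kt
Leg 3: heading=310.1°, groundspeed=155.6 kt
Leg 4: heading=349.8°, groundspeed=153.7 kt
Leg 5: heading=149.3°, groundspeed=95.1 kt
Leg 6: heading=113.6°, groundspeed=100.1 kt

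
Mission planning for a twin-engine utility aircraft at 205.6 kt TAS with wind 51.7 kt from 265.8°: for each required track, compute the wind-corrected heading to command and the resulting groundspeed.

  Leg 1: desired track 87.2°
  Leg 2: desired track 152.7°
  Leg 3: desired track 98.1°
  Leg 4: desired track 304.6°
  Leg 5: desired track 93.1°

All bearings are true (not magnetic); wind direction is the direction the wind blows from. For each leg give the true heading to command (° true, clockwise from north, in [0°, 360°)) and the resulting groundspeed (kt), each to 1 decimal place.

Leg 1: heading=87.6°, groundspeed=257.3 kt
Leg 2: heading=166.1°, groundspeed=220.3 kt
Leg 3: heading=101.2°, groundspeed=255.8 kt
Leg 4: heading=295.5°, groundspeed=162.7 kt
Leg 5: heading=94.9°, groundspeed=256.8 kt

Leg 1: desired track 87.2°; wind correction +0.4° → command heading 87.6°, groundspeed 257.3 kt
Leg 2: desired track 152.7°; wind correction +13.4° → command heading 166.1°, groundspeed 220.3 kt
Leg 3: desired track 98.1°; wind correction +3.1° → command heading 101.2°, groundspeed 255.8 kt
Leg 4: desired track 304.6°; wind correction -9.1° → command heading 295.5°, groundspeed 162.7 kt
Leg 5: desired track 93.1°; wind correction +1.8° → command heading 94.9°, groundspeed 256.8 kt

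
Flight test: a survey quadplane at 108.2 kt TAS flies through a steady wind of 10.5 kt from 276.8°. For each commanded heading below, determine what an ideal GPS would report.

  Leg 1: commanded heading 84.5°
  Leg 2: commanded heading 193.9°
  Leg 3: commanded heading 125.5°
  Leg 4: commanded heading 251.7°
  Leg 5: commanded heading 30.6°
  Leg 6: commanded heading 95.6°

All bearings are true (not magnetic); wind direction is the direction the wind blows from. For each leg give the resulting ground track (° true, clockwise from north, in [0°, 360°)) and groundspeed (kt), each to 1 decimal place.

Leg 1: heading 84.5°; drift +1.1° → track 85.6°, groundspeed 118.5 kt
Leg 2: heading 193.9°; drift -5.6° → track 188.3°, groundspeed 107.4 kt
Leg 3: heading 125.5°; drift -2.5° → track 123.0°, groundspeed 117.5 kt
Leg 4: heading 251.7°; drift -2.6° → track 249.1°, groundspeed 98.8 kt
Leg 5: heading 30.6°; drift +4.9° → track 35.5°, groundspeed 112.8 kt
Leg 6: heading 95.6°; drift +0.1° → track 95.7°, groundspeed 118.7 kt

Leg 1: track=85.6°, groundspeed=118.5 kt
Leg 2: track=188.3°, groundspeed=107.4 kt
Leg 3: track=123.0°, groundspeed=117.5 kt
Leg 4: track=249.1°, groundspeed=98.8 kt
Leg 5: track=35.5°, groundspeed=112.8 kt
Leg 6: track=95.7°, groundspeed=118.7 kt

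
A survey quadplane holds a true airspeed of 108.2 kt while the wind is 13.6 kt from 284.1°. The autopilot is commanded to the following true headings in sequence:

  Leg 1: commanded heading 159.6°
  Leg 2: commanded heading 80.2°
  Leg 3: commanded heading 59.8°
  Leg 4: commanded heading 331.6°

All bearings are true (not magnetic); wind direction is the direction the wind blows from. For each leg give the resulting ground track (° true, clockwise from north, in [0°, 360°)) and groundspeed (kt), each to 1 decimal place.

Leg 1: heading 159.6°; drift -5.5° → track 154.1°, groundspeed 116.4 kt
Leg 2: heading 80.2°; drift +2.6° → track 82.8°, groundspeed 120.8 kt
Leg 3: heading 59.8°; drift +4.6° → track 64.4°, groundspeed 118.3 kt
Leg 4: heading 331.6°; drift +5.8° → track 337.4°, groundspeed 99.5 kt

Leg 1: track=154.1°, groundspeed=116.4 kt
Leg 2: track=82.8°, groundspeed=120.8 kt
Leg 3: track=64.4°, groundspeed=118.3 kt
Leg 4: track=337.4°, groundspeed=99.5 kt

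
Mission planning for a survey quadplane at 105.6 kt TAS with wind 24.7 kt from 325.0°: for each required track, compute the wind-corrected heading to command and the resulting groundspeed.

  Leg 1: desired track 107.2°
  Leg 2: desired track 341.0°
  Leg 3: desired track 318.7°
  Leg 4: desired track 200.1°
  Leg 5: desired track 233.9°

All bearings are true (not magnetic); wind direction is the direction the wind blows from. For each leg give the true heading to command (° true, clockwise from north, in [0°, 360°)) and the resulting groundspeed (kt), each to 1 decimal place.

Leg 1: desired track 107.2°; wind correction -8.2° → command heading 99.0°, groundspeed 124.0 kt
Leg 2: desired track 341.0°; wind correction -3.7° → command heading 337.3°, groundspeed 81.6 kt
Leg 3: desired track 318.7°; wind correction +1.5° → command heading 320.2°, groundspeed 81.0 kt
Leg 4: desired track 200.1°; wind correction +11.1° → command heading 211.2°, groundspeed 117.8 kt
Leg 5: desired track 233.9°; wind correction +13.5° → command heading 247.4°, groundspeed 103.1 kt

Leg 1: heading=99.0°, groundspeed=124.0 kt
Leg 2: heading=337.3°, groundspeed=81.6 kt
Leg 3: heading=320.2°, groundspeed=81.0 kt
Leg 4: heading=211.2°, groundspeed=117.8 kt
Leg 5: heading=247.4°, groundspeed=103.1 kt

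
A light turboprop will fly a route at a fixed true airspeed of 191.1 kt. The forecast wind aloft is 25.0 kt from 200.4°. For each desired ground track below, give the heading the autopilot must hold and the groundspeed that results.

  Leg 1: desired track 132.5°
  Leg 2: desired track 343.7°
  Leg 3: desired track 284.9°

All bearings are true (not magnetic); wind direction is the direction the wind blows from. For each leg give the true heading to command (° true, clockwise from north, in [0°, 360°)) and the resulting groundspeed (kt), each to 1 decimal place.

Leg 1: heading=139.5°, groundspeed=180.3 kt
Leg 2: heading=339.2°, groundspeed=210.6 kt
Leg 3: heading=277.4°, groundspeed=187.1 kt

Leg 1: desired track 132.5°; wind correction +7.0° → command heading 139.5°, groundspeed 180.3 kt
Leg 2: desired track 343.7°; wind correction -4.5° → command heading 339.2°, groundspeed 210.6 kt
Leg 3: desired track 284.9°; wind correction -7.5° → command heading 277.4°, groundspeed 187.1 kt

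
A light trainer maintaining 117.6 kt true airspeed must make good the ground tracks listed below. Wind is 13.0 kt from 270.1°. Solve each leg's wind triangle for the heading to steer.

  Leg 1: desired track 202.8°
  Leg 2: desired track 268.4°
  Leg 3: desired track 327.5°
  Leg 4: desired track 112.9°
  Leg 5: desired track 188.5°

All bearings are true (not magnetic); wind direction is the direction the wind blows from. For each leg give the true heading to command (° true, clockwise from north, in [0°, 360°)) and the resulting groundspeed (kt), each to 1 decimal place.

Leg 1: desired track 202.8°; wind correction +5.9° → command heading 208.7°, groundspeed 112.0 kt
Leg 2: desired track 268.4°; wind correction +0.2° → command heading 268.6°, groundspeed 104.6 kt
Leg 3: desired track 327.5°; wind correction -5.3° → command heading 322.2°, groundspeed 110.1 kt
Leg 4: desired track 112.9°; wind correction +2.5° → command heading 115.4°, groundspeed 129.5 kt
Leg 5: desired track 188.5°; wind correction +6.3° → command heading 194.8°, groundspeed 115.0 kt

Leg 1: heading=208.7°, groundspeed=112.0 kt
Leg 2: heading=268.6°, groundspeed=104.6 kt
Leg 3: heading=322.2°, groundspeed=110.1 kt
Leg 4: heading=115.4°, groundspeed=129.5 kt
Leg 5: heading=194.8°, groundspeed=115.0 kt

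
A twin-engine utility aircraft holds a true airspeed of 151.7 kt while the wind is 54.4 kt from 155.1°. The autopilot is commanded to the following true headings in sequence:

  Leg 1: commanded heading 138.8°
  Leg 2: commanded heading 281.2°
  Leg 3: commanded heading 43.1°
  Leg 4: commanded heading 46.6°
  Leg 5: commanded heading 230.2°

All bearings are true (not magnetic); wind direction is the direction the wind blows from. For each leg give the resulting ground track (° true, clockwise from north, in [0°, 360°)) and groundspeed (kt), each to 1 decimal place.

Leg 1: heading 138.8°; drift -8.7° → track 130.1°, groundspeed 100.7 kt
Leg 2: heading 281.2°; drift +13.5° → track 294.7°, groundspeed 188.9 kt
Leg 3: heading 43.1°; drift -16.3° → track 26.8°, groundspeed 179.3 kt
Leg 4: heading 46.6°; drift -17.0° → track 29.6°, groundspeed 176.7 kt
Leg 5: heading 230.2°; drift +20.9° → track 251.1°, groundspeed 147.4 kt

Leg 1: track=130.1°, groundspeed=100.7 kt
Leg 2: track=294.7°, groundspeed=188.9 kt
Leg 3: track=26.8°, groundspeed=179.3 kt
Leg 4: track=29.6°, groundspeed=176.7 kt
Leg 5: track=251.1°, groundspeed=147.4 kt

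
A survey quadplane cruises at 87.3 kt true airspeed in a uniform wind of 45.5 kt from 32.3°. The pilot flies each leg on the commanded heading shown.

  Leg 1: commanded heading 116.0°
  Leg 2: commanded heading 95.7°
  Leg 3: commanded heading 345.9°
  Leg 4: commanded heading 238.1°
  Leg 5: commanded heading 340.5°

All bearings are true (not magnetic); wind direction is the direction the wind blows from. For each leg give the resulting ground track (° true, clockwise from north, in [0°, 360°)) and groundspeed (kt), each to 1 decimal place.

Leg 1: track=144.8°, groundspeed=93.9 kt
Leg 2: track=127.0°, groundspeed=78.3 kt
Leg 3: track=315.4°, groundspeed=64.9 kt
Leg 4: track=229.3°, groundspeed=129.8 kt
Leg 5: track=309.4°, groundspeed=69.1 kt

Leg 1: heading 116.0°; drift +28.8° → track 144.8°, groundspeed 93.9 kt
Leg 2: heading 95.7°; drift +31.3° → track 127.0°, groundspeed 78.3 kt
Leg 3: heading 345.9°; drift -30.5° → track 315.4°, groundspeed 64.9 kt
Leg 4: heading 238.1°; drift -8.8° → track 229.3°, groundspeed 129.8 kt
Leg 5: heading 340.5°; drift -31.1° → track 309.4°, groundspeed 69.1 kt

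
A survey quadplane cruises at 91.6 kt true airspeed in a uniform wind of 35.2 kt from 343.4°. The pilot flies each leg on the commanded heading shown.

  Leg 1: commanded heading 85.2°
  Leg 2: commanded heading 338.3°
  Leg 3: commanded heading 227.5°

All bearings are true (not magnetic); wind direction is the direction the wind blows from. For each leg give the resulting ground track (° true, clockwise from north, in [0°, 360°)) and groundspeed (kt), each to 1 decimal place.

Leg 1: heading 85.2°; drift +19.2° → track 104.4°, groundspeed 104.6 kt
Leg 2: heading 338.3°; drift -3.2° → track 335.1°, groundspeed 56.6 kt
Leg 3: heading 227.5°; drift -16.5° → track 211.0°, groundspeed 111.6 kt

Leg 1: track=104.4°, groundspeed=104.6 kt
Leg 2: track=335.1°, groundspeed=56.6 kt
Leg 3: track=211.0°, groundspeed=111.6 kt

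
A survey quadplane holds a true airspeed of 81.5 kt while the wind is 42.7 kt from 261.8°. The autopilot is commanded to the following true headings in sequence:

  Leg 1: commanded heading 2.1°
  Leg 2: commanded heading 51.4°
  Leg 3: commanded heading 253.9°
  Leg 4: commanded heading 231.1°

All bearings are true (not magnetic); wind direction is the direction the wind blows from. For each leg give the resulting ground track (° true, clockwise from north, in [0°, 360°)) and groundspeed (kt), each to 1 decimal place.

Leg 1: track=27.3°, groundspeed=98.5 kt
Leg 2: track=61.7°, groundspeed=120.3 kt
Leg 3: track=245.4°, groundspeed=39.6 kt
Leg 4: track=205.1°, groundspeed=49.8 kt

Leg 1: heading 2.1°; drift +25.2° → track 27.3°, groundspeed 98.5 kt
Leg 2: heading 51.4°; drift +10.3° → track 61.7°, groundspeed 120.3 kt
Leg 3: heading 253.9°; drift -8.5° → track 245.4°, groundspeed 39.6 kt
Leg 4: heading 231.1°; drift -26.0° → track 205.1°, groundspeed 49.8 kt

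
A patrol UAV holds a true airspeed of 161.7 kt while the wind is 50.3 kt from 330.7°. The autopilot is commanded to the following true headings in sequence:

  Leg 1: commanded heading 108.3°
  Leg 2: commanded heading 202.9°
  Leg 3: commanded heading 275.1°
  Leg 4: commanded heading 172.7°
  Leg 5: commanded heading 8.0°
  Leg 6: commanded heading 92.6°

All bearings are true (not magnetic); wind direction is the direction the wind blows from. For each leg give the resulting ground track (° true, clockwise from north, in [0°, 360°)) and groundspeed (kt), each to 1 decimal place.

Leg 1: heading 108.3°; drift +9.7° → track 118.0°, groundspeed 201.7 kt
Leg 2: heading 202.9°; drift -11.7° → track 191.2°, groundspeed 196.6 kt
Leg 3: heading 275.1°; drift -17.3° → track 257.8°, groundspeed 139.6 kt
Leg 4: heading 172.7°; drift -5.2° → track 167.5°, groundspeed 209.2 kt
Leg 5: heading 8.0°; drift +14.1° → track 22.1°, groundspeed 125.4 kt
Leg 6: heading 92.6°; drift +12.8° → track 105.4°, groundspeed 193.1 kt

Leg 1: track=118.0°, groundspeed=201.7 kt
Leg 2: track=191.2°, groundspeed=196.6 kt
Leg 3: track=257.8°, groundspeed=139.6 kt
Leg 4: track=167.5°, groundspeed=209.2 kt
Leg 5: track=22.1°, groundspeed=125.4 kt
Leg 6: track=105.4°, groundspeed=193.1 kt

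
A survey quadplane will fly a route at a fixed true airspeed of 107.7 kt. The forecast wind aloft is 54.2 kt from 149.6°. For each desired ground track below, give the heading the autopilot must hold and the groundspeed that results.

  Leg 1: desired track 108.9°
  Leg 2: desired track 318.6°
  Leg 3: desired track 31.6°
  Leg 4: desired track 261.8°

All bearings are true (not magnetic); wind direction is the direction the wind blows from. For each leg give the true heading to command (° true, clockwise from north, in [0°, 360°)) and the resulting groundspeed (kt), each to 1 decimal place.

Leg 1: heading=128.1°, groundspeed=60.6 kt
Leg 2: heading=313.1°, groundspeed=160.4 kt
Leg 3: heading=58.0°, groundspeed=121.9 kt
Leg 4: heading=234.0°, groundspeed=115.8 kt

Leg 1: desired track 108.9°; wind correction +19.2° → command heading 128.1°, groundspeed 60.6 kt
Leg 2: desired track 318.6°; wind correction -5.5° → command heading 313.1°, groundspeed 160.4 kt
Leg 3: desired track 31.6°; wind correction +26.4° → command heading 58.0°, groundspeed 121.9 kt
Leg 4: desired track 261.8°; wind correction -27.8° → command heading 234.0°, groundspeed 115.8 kt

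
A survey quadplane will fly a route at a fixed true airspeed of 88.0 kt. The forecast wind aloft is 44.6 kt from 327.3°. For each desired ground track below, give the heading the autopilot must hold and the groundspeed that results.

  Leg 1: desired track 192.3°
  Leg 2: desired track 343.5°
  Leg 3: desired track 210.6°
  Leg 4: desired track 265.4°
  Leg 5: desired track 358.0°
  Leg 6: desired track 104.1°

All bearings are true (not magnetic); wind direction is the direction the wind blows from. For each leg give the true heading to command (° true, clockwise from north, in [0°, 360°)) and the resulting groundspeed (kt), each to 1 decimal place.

Leg 1: desired track 192.3°; wind correction +21.0° → command heading 213.3°, groundspeed 113.7 kt
Leg 2: desired track 343.5°; wind correction -8.1° → command heading 335.4°, groundspeed 44.3 kt
Leg 3: desired track 210.6°; wind correction +26.9° → command heading 237.5°, groundspeed 98.5 kt
Leg 4: desired track 265.4°; wind correction +26.6° → command heading 292.0°, groundspeed 57.7 kt
Leg 5: desired track 358.0°; wind correction -15.0° → command heading 343.0°, groundspeed 46.7 kt
Leg 6: desired track 104.1°; wind correction -20.3° → command heading 83.8°, groundspeed 115.0 kt

Leg 1: heading=213.3°, groundspeed=113.7 kt
Leg 2: heading=335.4°, groundspeed=44.3 kt
Leg 3: heading=237.5°, groundspeed=98.5 kt
Leg 4: heading=292.0°, groundspeed=57.7 kt
Leg 5: heading=343.0°, groundspeed=46.7 kt
Leg 6: heading=83.8°, groundspeed=115.0 kt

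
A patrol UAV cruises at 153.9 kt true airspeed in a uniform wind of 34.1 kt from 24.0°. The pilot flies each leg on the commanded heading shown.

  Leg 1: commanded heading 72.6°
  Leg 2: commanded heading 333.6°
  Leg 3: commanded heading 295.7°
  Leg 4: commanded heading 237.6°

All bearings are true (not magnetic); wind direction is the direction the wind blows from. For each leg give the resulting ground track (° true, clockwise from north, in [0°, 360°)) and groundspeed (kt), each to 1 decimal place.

Leg 1: heading 72.6°; drift +11.0° → track 83.6°, groundspeed 133.8 kt
Leg 2: heading 333.6°; drift -11.2° → track 322.4°, groundspeed 134.8 kt
Leg 3: heading 295.7°; drift -12.6° → track 283.1°, groundspeed 156.6 kt
Leg 4: heading 237.6°; drift -5.9° → track 231.7°, groundspeed 183.3 kt

Leg 1: track=83.6°, groundspeed=133.8 kt
Leg 2: track=322.4°, groundspeed=134.8 kt
Leg 3: track=283.1°, groundspeed=156.6 kt
Leg 4: track=231.7°, groundspeed=183.3 kt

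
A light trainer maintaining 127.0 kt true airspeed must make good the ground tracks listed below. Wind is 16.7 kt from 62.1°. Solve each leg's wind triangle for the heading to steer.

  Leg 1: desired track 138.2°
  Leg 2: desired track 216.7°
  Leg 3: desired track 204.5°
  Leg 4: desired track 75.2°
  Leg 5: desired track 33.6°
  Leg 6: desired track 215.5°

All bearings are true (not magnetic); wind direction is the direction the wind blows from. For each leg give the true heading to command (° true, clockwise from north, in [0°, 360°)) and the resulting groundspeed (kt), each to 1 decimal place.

Leg 1: desired track 138.2°; wind correction -7.3° → command heading 130.9°, groundspeed 121.9 kt
Leg 2: desired track 216.7°; wind correction -3.2° → command heading 213.5°, groundspeed 141.9 kt
Leg 3: desired track 204.5°; wind correction -4.6° → command heading 199.9°, groundspeed 139.8 kt
Leg 4: desired track 75.2°; wind correction -1.7° → command heading 73.5°, groundspeed 110.7 kt
Leg 5: desired track 33.6°; wind correction +3.6° → command heading 37.2°, groundspeed 112.1 kt
Leg 6: desired track 215.5°; wind correction -3.4° → command heading 212.1°, groundspeed 141.7 kt

Leg 1: heading=130.9°, groundspeed=121.9 kt
Leg 2: heading=213.5°, groundspeed=141.9 kt
Leg 3: heading=199.9°, groundspeed=139.8 kt
Leg 4: heading=73.5°, groundspeed=110.7 kt
Leg 5: heading=37.2°, groundspeed=112.1 kt
Leg 6: heading=212.1°, groundspeed=141.7 kt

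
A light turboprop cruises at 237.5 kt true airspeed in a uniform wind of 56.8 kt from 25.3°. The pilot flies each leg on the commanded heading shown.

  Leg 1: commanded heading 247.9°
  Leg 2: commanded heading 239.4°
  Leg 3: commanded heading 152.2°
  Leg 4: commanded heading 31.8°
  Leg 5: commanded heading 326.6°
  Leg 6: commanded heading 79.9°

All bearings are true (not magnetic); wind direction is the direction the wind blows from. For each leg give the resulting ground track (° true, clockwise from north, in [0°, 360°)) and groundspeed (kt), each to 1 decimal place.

Leg 1: track=240.1°, groundspeed=281.9 kt
Leg 2: track=233.0°, groundspeed=286.3 kt
Leg 3: track=161.7°, groundspeed=275.4 kt
Leg 4: track=33.8°, groundspeed=181.2 kt
Leg 5: track=313.5°, groundspeed=213.6 kt
Leg 6: track=92.7°, groundspeed=209.8 kt

Leg 1: heading 247.9°; drift -7.8° → track 240.1°, groundspeed 281.9 kt
Leg 2: heading 239.4°; drift -6.4° → track 233.0°, groundspeed 286.3 kt
Leg 3: heading 152.2°; drift +9.5° → track 161.7°, groundspeed 275.4 kt
Leg 4: heading 31.8°; drift +2.0° → track 33.8°, groundspeed 181.2 kt
Leg 5: heading 326.6°; drift -13.1° → track 313.5°, groundspeed 213.6 kt
Leg 6: heading 79.9°; drift +12.8° → track 92.7°, groundspeed 209.8 kt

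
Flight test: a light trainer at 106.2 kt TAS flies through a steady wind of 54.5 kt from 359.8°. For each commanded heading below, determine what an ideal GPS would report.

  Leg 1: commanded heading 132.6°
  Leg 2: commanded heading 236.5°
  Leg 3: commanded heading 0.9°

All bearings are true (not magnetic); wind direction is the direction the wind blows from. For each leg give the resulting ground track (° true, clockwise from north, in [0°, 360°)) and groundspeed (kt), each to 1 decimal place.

Leg 1: track=148.2°, groundspeed=148.7 kt
Leg 2: track=218.0°, groundspeed=143.5 kt
Leg 3: track=2.1°, groundspeed=51.7 kt

Leg 1: heading 132.6°; drift +15.6° → track 148.2°, groundspeed 148.7 kt
Leg 2: heading 236.5°; drift -18.5° → track 218.0°, groundspeed 143.5 kt
Leg 3: heading 0.9°; drift +1.2° → track 2.1°, groundspeed 51.7 kt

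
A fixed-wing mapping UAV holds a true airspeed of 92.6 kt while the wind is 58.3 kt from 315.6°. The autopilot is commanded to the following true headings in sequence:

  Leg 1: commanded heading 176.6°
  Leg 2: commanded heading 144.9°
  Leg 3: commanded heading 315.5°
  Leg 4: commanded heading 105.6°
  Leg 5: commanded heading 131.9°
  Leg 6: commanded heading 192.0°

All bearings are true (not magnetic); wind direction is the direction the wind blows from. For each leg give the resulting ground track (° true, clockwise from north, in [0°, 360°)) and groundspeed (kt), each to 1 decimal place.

Leg 1: heading 176.6°; drift -15.6° → track 161.0°, groundspeed 141.9 kt
Leg 2: heading 144.9°; drift -3.6° → track 141.3°, groundspeed 150.4 kt
Leg 3: heading 315.5°; drift -0.2° → track 315.3°, groundspeed 34.3 kt
Leg 4: heading 105.6°; drift +11.5° → track 117.1°, groundspeed 146.0 kt
Leg 5: heading 131.9°; drift +1.4° → track 133.3°, groundspeed 150.8 kt
Leg 6: heading 192.0°; drift -21.3° → track 170.7°, groundspeed 134.0 kt

Leg 1: track=161.0°, groundspeed=141.9 kt
Leg 2: track=141.3°, groundspeed=150.4 kt
Leg 3: track=315.3°, groundspeed=34.3 kt
Leg 4: track=117.1°, groundspeed=146.0 kt
Leg 5: track=133.3°, groundspeed=150.8 kt
Leg 6: track=170.7°, groundspeed=134.0 kt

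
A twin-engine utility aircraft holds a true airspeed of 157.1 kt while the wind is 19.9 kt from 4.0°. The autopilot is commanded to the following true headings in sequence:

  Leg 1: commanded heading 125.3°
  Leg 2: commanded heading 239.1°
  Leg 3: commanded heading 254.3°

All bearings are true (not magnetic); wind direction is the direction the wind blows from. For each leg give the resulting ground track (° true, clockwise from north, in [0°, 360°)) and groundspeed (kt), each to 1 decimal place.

Leg 1: heading 125.3°; drift +5.8° → track 131.1°, groundspeed 168.3 kt
Leg 2: heading 239.1°; drift -5.5° → track 233.6°, groundspeed 169.3 kt
Leg 3: heading 254.3°; drift -6.5° → track 247.8°, groundspeed 164.9 kt

Leg 1: track=131.1°, groundspeed=168.3 kt
Leg 2: track=233.6°, groundspeed=169.3 kt
Leg 3: track=247.8°, groundspeed=164.9 kt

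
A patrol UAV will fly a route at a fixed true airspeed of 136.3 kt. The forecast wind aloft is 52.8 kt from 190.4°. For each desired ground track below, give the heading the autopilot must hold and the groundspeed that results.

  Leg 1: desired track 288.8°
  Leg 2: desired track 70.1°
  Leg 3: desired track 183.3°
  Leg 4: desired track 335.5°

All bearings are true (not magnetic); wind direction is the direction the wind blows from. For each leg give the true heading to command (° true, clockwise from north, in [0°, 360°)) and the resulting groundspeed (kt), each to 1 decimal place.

Leg 1: heading=266.3°, groundspeed=133.6 kt
Leg 2: heading=89.6°, groundspeed=155.1 kt
Leg 3: heading=186.0°, groundspeed=83.7 kt
Leg 4: heading=322.7°, groundspeed=176.2 kt

Leg 1: desired track 288.8°; wind correction -22.5° → command heading 266.3°, groundspeed 133.6 kt
Leg 2: desired track 70.1°; wind correction +19.5° → command heading 89.6°, groundspeed 155.1 kt
Leg 3: desired track 183.3°; wind correction +2.7° → command heading 186.0°, groundspeed 83.7 kt
Leg 4: desired track 335.5°; wind correction -12.8° → command heading 322.7°, groundspeed 176.2 kt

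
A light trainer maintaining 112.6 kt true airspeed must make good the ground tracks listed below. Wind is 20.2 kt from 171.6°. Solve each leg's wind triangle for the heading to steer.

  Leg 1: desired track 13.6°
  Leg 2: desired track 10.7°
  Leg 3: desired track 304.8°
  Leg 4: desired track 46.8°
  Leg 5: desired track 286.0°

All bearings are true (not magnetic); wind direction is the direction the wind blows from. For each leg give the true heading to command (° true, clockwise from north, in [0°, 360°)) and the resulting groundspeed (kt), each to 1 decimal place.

Leg 1: heading=17.5°, groundspeed=131.1 kt
Leg 2: heading=14.1°, groundspeed=131.5 kt
Leg 3: heading=297.3°, groundspeed=125.5 kt
Leg 4: heading=55.3°, groundspeed=122.9 kt
Leg 5: heading=276.6°, groundspeed=119.4 kt

Leg 1: desired track 13.6°; wind correction +3.9° → command heading 17.5°, groundspeed 131.1 kt
Leg 2: desired track 10.7°; wind correction +3.4° → command heading 14.1°, groundspeed 131.5 kt
Leg 3: desired track 304.8°; wind correction -7.5° → command heading 297.3°, groundspeed 125.5 kt
Leg 4: desired track 46.8°; wind correction +8.5° → command heading 55.3°, groundspeed 122.9 kt
Leg 5: desired track 286.0°; wind correction -9.4° → command heading 276.6°, groundspeed 119.4 kt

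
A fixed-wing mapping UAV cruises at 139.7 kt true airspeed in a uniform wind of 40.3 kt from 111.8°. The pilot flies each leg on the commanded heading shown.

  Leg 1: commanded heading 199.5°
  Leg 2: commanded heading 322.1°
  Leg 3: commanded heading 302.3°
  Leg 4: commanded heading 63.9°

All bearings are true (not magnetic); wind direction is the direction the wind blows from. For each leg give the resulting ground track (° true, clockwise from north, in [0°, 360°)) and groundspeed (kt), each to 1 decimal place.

Leg 1: heading 199.5°; drift +16.3° → track 215.8°, groundspeed 143.8 kt
Leg 2: heading 322.1°; drift -6.6° → track 315.5°, groundspeed 175.7 kt
Leg 3: heading 302.3°; drift -2.3° → track 300.0°, groundspeed 179.5 kt
Leg 4: heading 63.9°; drift -14.9° → track 49.0°, groundspeed 116.6 kt

Leg 1: track=215.8°, groundspeed=143.8 kt
Leg 2: track=315.5°, groundspeed=175.7 kt
Leg 3: track=300.0°, groundspeed=179.5 kt
Leg 4: track=49.0°, groundspeed=116.6 kt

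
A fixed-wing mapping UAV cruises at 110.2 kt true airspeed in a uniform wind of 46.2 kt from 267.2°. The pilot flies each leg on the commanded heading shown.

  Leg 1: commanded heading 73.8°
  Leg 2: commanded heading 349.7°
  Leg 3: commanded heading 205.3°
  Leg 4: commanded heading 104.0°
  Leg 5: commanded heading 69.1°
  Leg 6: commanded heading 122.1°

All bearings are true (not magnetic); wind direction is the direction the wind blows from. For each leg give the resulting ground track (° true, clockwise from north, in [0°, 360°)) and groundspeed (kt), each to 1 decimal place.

Leg 1: track=77.7°, groundspeed=155.5 kt
Leg 2: track=13.4°, groundspeed=113.8 kt
Leg 3: track=180.6°, groundspeed=97.4 kt
Leg 4: track=99.1°, groundspeed=155.0 kt
Leg 5: track=74.4°, groundspeed=154.8 kt
Leg 6: track=112.0°, groundspeed=150.4 kt

Leg 1: heading 73.8°; drift +3.9° → track 77.7°, groundspeed 155.5 kt
Leg 2: heading 349.7°; drift +23.7° → track 13.4°, groundspeed 113.8 kt
Leg 3: heading 205.3°; drift -24.7° → track 180.6°, groundspeed 97.4 kt
Leg 4: heading 104.0°; drift -4.9° → track 99.1°, groundspeed 155.0 kt
Leg 5: heading 69.1°; drift +5.3° → track 74.4°, groundspeed 154.8 kt
Leg 6: heading 122.1°; drift -10.1° → track 112.0°, groundspeed 150.4 kt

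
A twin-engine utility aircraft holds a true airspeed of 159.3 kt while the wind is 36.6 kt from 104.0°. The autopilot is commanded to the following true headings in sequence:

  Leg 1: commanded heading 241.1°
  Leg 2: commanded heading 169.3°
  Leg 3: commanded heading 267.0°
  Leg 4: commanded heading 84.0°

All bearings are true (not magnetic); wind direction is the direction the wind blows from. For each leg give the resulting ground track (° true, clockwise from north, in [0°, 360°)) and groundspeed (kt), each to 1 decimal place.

Leg 1: heading 241.1°; drift +7.6° → track 248.7°, groundspeed 187.8 kt
Leg 2: heading 169.3°; drift +13.0° → track 182.3°, groundspeed 147.8 kt
Leg 3: heading 267.0°; drift +3.2° → track 270.2°, groundspeed 194.6 kt
Leg 4: heading 84.0°; drift -5.7° → track 78.3°, groundspeed 125.5 kt

Leg 1: track=248.7°, groundspeed=187.8 kt
Leg 2: track=182.3°, groundspeed=147.8 kt
Leg 3: track=270.2°, groundspeed=194.6 kt
Leg 4: track=78.3°, groundspeed=125.5 kt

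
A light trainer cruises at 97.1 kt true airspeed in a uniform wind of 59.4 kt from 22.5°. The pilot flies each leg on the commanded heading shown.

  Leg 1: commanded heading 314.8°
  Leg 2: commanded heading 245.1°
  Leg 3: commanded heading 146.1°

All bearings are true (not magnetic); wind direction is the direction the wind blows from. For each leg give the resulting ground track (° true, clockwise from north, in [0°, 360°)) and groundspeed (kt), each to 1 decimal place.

Leg 1: heading 314.8°; drift -36.4° → track 278.4°, groundspeed 92.6 kt
Leg 2: heading 245.1°; drift -15.9° → track 229.2°, groundspeed 146.5 kt
Leg 3: heading 146.1°; drift +20.8° → track 166.9°, groundspeed 139.1 kt

Leg 1: track=278.4°, groundspeed=92.6 kt
Leg 2: track=229.2°, groundspeed=146.5 kt
Leg 3: track=166.9°, groundspeed=139.1 kt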